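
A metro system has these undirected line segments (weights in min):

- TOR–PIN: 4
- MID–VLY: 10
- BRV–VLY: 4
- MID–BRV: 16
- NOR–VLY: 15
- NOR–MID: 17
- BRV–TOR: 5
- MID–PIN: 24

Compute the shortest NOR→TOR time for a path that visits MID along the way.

Best NOR to MID: NOR–MID costing 17
Best MID to TOR: MID–VLY–BRV–TOR costing 19
Total via MID: 17 + 19 = 36 min.

36 min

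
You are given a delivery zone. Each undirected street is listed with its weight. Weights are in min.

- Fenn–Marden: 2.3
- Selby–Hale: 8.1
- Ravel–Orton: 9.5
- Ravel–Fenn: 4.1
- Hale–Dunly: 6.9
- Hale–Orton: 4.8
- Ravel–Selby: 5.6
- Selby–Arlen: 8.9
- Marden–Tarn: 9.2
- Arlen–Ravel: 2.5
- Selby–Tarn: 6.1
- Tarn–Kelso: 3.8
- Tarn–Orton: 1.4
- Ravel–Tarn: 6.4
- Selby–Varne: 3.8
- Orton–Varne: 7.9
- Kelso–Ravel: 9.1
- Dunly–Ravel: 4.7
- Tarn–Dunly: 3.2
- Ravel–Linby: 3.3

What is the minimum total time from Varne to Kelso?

13.1 min

Settle nodes by increasing distance from Varne:
Varne: 0
Selby: 3.8  (via Varne)
Orton: 7.9  (via Varne)
Tarn: 9.3  (via Orton)
Ravel: 9.4  (via Selby)
Hale: 11.9  (via Selby)
Arlen: 11.9  (via Ravel)
Dunly: 12.5  (via Tarn)
Linby: 12.7  (via Ravel)
Kelso: 13.1  (via Tarn)
Shortest route: Varne → Orton → Tarn → Kelso = 13.1 min.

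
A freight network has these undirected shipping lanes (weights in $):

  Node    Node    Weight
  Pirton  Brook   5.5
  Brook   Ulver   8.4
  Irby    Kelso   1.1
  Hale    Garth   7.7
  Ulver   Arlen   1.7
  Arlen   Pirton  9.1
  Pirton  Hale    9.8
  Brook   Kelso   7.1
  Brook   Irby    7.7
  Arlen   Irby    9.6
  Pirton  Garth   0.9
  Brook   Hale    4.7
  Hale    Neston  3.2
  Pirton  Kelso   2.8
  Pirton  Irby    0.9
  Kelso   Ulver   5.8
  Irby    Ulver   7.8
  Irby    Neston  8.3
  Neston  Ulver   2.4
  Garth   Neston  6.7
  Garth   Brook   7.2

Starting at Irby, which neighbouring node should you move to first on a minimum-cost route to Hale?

Compare a few routes:
Irby → Pirton → Garth → Hale: 0.9+0.9+7.7 = 9.5
Irby → Pirton → Hale: 0.9+9.8 = 10.7
Irby → Pirton → Brook → Hale: 0.9+5.5+4.7 = 11.1
Cheapest is Irby → Pirton → Garth → Hale at $9.5.
So from Irby the first move is to Pirton.

Pirton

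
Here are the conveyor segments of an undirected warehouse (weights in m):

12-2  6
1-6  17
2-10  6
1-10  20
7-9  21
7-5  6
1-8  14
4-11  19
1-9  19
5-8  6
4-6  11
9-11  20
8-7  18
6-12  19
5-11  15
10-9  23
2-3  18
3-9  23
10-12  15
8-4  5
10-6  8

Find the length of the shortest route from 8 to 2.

Shortest distances from 8:
8: 0
4: 5  (via 8)
5: 6  (via 8)
7: 12  (via 5)
1: 14  (via 8)
6: 16  (via 4)
11: 21  (via 5)
10: 24  (via 6)
2: 30  (via 10)
Shortest route: 8 → 4 → 6 → 10 → 2 = 30 m.

30 m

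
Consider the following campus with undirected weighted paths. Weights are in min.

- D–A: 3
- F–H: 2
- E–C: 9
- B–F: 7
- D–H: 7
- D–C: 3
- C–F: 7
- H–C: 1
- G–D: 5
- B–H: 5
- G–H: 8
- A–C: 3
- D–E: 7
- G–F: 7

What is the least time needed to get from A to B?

9 min

Running Dijkstra from A:
A: 0
C: 3  (via A)
D: 3  (via A)
H: 4  (via C)
F: 6  (via H)
G: 8  (via D)
B: 9  (via H)
Shortest route: A–C–H–B = 9 min.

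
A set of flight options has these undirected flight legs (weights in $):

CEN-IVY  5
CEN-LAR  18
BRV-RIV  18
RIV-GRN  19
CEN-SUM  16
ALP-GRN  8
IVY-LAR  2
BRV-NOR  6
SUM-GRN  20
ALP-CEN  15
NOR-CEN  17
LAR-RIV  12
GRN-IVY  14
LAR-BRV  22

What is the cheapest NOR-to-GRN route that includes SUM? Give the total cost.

$53

Best NOR to SUM: NOR–CEN–SUM costing 33
Best SUM to GRN: SUM–GRN costing 20
Total via SUM: 33 + 20 = $53.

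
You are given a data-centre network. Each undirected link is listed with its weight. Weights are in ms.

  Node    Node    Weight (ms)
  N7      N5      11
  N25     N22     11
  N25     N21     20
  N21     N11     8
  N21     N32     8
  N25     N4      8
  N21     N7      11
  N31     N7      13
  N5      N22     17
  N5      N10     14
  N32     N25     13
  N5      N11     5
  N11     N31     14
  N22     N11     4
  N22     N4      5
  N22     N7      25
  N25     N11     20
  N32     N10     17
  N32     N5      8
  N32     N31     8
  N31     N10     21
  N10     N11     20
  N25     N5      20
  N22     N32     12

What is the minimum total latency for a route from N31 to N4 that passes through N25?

29 ms

Best N31 to N25: N31 → N32 → N25 costing 21
Best N25 to N4: N25 → N4 costing 8
Total via N25: 21 + 8 = 29 ms.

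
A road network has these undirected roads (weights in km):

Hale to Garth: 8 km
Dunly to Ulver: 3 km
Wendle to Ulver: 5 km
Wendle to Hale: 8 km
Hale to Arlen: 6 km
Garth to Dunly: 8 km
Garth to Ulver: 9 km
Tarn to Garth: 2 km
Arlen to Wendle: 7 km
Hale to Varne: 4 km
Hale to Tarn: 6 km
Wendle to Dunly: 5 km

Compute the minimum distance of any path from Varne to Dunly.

Enumerating some paths:
Varne → Hale → Tarn → Garth → Dunly: 4+6+2+8 = 20
Varne → Hale → Wendle → Dunly: 4+8+5 = 17
Varne → Hale → Garth → Dunly: 4+8+8 = 20
Cheapest is Varne → Hale → Wendle → Dunly at 17 km.

17 km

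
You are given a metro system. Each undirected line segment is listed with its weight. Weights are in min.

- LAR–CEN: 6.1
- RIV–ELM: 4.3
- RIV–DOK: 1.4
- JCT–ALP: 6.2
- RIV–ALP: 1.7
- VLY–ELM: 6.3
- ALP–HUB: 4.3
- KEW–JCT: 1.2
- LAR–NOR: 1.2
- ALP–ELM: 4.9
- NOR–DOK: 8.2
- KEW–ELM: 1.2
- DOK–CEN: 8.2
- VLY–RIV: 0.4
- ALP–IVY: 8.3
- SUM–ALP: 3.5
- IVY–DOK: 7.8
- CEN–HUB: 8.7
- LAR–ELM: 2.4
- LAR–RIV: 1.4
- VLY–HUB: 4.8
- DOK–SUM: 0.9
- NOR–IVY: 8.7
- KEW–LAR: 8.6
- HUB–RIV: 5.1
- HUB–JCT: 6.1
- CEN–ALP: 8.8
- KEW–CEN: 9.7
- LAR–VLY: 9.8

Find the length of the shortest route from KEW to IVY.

Running Dijkstra from KEW:
KEW: 0
JCT: 1.2  (via KEW)
ELM: 1.2  (via KEW)
LAR: 3.6  (via ELM)
NOR: 4.8  (via LAR)
RIV: 5  (via LAR)
VLY: 5.4  (via RIV)
ALP: 6.1  (via ELM)
DOK: 6.4  (via RIV)
HUB: 7.3  (via JCT)
SUM: 7.3  (via DOK)
CEN: 9.7  (via KEW)
IVY: 13.5  (via NOR)
Shortest route: KEW → ELM → LAR → NOR → IVY = 13.5 min.

13.5 min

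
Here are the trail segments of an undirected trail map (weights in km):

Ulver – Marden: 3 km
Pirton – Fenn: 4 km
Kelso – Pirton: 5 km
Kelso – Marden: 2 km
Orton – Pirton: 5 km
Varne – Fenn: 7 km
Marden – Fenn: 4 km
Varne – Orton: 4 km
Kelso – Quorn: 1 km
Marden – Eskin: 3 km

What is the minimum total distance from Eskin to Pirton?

Compare a few routes:
Eskin - Marden - Fenn - Pirton: 3+4+4 = 11
Eskin - Marden - Kelso - Pirton: 3+2+5 = 10
The minimum is 10 km via Eskin - Marden - Kelso - Pirton.

10 km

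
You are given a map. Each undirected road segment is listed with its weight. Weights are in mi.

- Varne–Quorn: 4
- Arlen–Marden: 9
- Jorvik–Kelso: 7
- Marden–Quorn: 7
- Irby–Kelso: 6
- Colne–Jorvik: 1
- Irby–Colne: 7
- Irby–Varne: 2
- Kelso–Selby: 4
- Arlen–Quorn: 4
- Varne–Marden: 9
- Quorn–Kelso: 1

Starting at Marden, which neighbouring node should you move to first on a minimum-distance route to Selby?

Candidate routes:
Marden → Varne → Quorn → Kelso → Selby: 9+4+1+4 = 18
Marden → Quorn → Kelso → Selby: 7+1+4 = 12
Marden → Arlen → Quorn → Kelso → Selby: 9+4+1+4 = 18
Marden → Varne → Irby → Kelso → Selby: 9+2+6+4 = 21
The minimum is 12 mi via Marden → Quorn → Kelso → Selby.
So from Marden the first move is to Quorn.

Quorn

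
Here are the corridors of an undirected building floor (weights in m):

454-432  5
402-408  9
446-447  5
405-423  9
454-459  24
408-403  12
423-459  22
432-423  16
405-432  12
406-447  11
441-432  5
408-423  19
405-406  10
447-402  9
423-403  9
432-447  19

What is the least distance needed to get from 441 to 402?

33 m

Shortest distances from 441:
441: 0
432: 5  (via 441)
454: 10  (via 432)
405: 17  (via 432)
423: 21  (via 432)
447: 24  (via 432)
406: 27  (via 405)
446: 29  (via 447)
403: 30  (via 423)
402: 33  (via 447)
Shortest route: 441–432–447–402 = 33 m.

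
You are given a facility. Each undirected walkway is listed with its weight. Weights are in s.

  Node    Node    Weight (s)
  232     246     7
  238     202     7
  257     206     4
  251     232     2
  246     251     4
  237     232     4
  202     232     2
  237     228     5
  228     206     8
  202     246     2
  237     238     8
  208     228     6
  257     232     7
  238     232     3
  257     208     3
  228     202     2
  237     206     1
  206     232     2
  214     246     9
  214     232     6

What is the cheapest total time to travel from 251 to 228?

6 s

Settle nodes by increasing distance from 251:
251: 0
232: 2  (via 251)
246: 4  (via 251)
202: 4  (via 232)
206: 4  (via 232)
237: 5  (via 206)
238: 5  (via 232)
228: 6  (via 202)
Shortest route: 251 → 232 → 202 → 228 = 6 s.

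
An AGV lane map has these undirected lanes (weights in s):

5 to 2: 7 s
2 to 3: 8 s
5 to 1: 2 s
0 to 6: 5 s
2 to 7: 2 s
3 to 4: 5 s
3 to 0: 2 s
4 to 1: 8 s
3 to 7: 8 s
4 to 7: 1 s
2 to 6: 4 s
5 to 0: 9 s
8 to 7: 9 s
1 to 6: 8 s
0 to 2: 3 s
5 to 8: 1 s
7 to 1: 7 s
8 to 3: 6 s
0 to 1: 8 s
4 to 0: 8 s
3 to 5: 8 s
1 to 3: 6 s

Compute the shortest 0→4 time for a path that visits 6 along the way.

Best 0 to 6: 0–6 costing 5
Best 6 to 4: 6–2–7–4 costing 7
Total via 6: 5 + 7 = 12 s.

12 s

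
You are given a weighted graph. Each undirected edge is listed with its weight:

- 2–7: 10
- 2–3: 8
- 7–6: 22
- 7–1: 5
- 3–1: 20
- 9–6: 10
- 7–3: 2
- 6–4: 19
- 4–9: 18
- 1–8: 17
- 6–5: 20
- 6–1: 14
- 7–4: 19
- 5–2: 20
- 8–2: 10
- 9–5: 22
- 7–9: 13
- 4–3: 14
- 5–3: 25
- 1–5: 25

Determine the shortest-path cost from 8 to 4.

Settle nodes by increasing distance from 8:
8: 0
2: 10  (via 8)
1: 17  (via 8)
3: 18  (via 2)
7: 20  (via 2)
5: 30  (via 2)
6: 31  (via 1)
4: 32  (via 3)
Shortest route: 8–2–3–4 = 32.

32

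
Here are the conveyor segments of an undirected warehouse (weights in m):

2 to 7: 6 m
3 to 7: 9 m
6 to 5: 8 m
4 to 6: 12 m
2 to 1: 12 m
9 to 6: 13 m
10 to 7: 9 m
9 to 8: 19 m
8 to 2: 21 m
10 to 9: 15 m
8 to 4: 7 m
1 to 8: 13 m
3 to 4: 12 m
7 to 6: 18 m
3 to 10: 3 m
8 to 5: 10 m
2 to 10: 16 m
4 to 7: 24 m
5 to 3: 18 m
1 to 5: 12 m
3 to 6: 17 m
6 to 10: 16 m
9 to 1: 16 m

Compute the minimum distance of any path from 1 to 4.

Enumerating some paths:
1 - 8 - 4: 13+7 = 20
1 - 5 - 8 - 4: 12+10+7 = 29
1 - 5 - 6 - 4: 12+8+12 = 32
Cheapest is 1 - 8 - 4 at 20 m.

20 m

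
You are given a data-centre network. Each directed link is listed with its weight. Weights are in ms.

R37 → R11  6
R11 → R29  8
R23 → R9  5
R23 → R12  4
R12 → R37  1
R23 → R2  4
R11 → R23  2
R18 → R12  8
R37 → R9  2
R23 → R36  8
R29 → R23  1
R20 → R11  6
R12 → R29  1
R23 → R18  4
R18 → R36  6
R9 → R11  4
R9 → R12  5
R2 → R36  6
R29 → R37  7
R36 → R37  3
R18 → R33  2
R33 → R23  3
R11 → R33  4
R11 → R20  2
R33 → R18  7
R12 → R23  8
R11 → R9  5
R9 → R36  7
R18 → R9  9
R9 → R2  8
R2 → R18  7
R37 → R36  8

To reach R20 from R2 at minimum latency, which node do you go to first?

Compare a few routes:
R2–R18–R33–R23–R9–R11–R20: 7+2+3+5+4+2 = 23
R2–R18–R9–R11–R20: 7+9+4+2 = 22
R2–R36–R37–R11–R20: 6+3+6+2 = 17
Cheapest is R2–R36–R37–R11–R20 at 17 ms.
So from R2 the first move is to R36.

R36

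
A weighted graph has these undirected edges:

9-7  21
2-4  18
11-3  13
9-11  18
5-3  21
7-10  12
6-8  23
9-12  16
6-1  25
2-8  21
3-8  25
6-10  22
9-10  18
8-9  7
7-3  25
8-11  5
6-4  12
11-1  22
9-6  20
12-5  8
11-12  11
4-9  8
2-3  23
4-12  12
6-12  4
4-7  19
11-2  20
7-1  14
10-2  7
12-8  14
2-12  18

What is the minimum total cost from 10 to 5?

33

Candidate routes:
10 - 2 - 12 - 5: 7+18+8 = 33
10 - 2 - 4 - 12 - 5: 7+18+12+8 = 45
10 - 6 - 12 - 5: 22+4+8 = 34
10 - 9 - 12 - 5: 18+16+8 = 42
The minimum is 33 via 10 - 2 - 12 - 5.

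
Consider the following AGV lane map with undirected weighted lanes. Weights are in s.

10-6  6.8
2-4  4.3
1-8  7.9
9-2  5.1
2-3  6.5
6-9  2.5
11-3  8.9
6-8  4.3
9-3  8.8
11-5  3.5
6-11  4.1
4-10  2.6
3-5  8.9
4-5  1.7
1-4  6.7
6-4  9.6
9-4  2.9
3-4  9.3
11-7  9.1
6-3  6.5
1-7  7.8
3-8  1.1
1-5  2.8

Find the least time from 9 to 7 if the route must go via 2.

21.7 s

Shortest 9→2: 9–2 = 5.1
Best 2 to 7: 2–4–5–1–7 costing 16.6
Total via 2: 5.1 + 16.6 = 21.7 s.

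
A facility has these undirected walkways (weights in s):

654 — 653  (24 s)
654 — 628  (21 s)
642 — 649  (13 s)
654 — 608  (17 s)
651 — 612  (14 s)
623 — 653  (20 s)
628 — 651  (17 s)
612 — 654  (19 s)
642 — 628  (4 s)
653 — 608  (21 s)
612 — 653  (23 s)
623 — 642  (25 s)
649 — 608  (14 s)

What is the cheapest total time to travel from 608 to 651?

48 s

Settle nodes by increasing distance from 608:
608: 0
649: 14  (via 608)
654: 17  (via 608)
653: 21  (via 608)
642: 27  (via 649)
628: 31  (via 642)
612: 36  (via 654)
623: 41  (via 653)
651: 48  (via 628)
Shortest route: 608 → 649 → 642 → 628 → 651 = 48 s.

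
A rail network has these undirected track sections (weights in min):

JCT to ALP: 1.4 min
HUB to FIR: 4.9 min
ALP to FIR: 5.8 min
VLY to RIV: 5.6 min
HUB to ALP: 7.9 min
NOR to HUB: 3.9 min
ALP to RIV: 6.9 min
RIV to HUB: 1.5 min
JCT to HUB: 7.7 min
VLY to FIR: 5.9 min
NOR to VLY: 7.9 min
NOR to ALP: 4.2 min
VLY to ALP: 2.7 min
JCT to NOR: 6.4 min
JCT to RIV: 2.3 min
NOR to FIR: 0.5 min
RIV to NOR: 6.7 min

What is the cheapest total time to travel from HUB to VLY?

7.1 min

Running Dijkstra from HUB:
HUB: 0
RIV: 1.5  (via HUB)
JCT: 3.8  (via RIV)
NOR: 3.9  (via HUB)
FIR: 4.4  (via NOR)
ALP: 5.2  (via JCT)
VLY: 7.1  (via RIV)
Shortest route: HUB–RIV–VLY = 7.1 min.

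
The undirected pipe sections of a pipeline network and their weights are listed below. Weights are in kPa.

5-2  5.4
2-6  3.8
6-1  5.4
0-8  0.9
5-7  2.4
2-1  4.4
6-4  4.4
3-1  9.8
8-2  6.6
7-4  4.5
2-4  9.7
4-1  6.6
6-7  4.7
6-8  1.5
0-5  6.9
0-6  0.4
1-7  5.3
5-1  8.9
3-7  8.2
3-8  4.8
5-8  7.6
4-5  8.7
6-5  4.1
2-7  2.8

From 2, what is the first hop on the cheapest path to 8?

6

Compare a few routes:
2 - 6 - 0 - 8: 3.8+0.4+0.9 = 5.1
2 - 6 - 8: 3.8+1.5 = 5.3
Cheapest is 2 - 6 - 0 - 8 at 5.1 kPa.
So from 2 the first move is to 6.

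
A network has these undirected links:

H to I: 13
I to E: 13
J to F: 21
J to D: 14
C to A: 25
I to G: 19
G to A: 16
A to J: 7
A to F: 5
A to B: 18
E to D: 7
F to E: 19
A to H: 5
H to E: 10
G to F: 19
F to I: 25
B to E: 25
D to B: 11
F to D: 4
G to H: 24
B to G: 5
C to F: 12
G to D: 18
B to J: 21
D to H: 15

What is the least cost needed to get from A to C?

17

Shortest distances from A:
A: 0
F: 5  (via A)
H: 5  (via A)
J: 7  (via A)
D: 9  (via F)
E: 15  (via H)
G: 16  (via A)
C: 17  (via F)
Shortest route: A → F → C = 17.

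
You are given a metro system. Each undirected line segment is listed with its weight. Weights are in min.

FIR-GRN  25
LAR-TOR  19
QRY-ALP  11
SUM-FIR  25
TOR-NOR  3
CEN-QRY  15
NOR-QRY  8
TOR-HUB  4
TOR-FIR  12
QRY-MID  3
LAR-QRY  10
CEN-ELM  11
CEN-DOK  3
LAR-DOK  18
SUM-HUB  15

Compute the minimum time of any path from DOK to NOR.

Candidate routes:
DOK → CEN → QRY → LAR → TOR → NOR: 3+15+10+19+3 = 50
DOK → LAR → QRY → NOR: 18+10+8 = 36
DOK → LAR → TOR → NOR: 18+19+3 = 40
DOK → CEN → QRY → NOR: 3+15+8 = 26
The minimum is 26 min via DOK → CEN → QRY → NOR.

26 min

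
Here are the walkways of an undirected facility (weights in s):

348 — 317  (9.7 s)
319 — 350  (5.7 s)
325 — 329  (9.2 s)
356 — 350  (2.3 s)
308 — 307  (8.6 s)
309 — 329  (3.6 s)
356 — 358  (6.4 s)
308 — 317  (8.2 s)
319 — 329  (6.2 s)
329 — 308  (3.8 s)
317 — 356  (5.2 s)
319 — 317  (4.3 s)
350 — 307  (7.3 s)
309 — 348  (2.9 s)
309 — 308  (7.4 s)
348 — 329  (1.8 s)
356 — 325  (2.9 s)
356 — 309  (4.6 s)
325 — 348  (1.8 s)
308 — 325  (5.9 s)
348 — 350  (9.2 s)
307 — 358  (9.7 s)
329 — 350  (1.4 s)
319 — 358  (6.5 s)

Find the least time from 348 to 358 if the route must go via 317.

20.5 s

Shortest 348→317: 348–317 = 9.7
Shortest 317→358: 317–319–358 = 10.8
Total via 317: 9.7 + 10.8 = 20.5 s.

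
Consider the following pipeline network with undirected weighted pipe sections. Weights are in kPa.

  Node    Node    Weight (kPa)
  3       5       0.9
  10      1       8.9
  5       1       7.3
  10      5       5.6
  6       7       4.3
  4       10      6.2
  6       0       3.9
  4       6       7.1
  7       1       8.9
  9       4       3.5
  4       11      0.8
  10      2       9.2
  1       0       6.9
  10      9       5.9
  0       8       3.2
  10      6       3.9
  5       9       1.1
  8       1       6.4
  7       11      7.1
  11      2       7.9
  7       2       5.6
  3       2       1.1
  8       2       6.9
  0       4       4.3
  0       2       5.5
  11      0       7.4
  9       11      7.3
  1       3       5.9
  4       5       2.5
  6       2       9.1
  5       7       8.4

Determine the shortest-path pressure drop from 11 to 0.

5.1 kPa

Shortest distances from 11:
11: 0
4: 0.8  (via 11)
5: 3.3  (via 4)
3: 4.2  (via 5)
9: 4.3  (via 4)
0: 5.1  (via 4)
Shortest route: 11 → 4 → 0 = 5.1 kPa.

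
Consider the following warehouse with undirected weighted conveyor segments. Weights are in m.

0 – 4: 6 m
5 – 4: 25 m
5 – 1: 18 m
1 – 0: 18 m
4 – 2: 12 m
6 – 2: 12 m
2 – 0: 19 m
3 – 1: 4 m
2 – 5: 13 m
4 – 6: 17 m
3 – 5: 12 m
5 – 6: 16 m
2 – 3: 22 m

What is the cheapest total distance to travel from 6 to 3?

Running Dijkstra from 6:
6: 0
2: 12  (via 6)
5: 16  (via 6)
4: 17  (via 6)
0: 23  (via 4)
3: 28  (via 5)
Shortest route: 6 → 5 → 3 = 28 m.

28 m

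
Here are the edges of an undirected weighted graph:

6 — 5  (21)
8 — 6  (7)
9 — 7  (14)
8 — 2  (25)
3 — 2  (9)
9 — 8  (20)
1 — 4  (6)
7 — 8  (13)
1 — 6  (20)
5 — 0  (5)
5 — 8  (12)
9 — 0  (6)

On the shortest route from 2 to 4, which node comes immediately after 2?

8

Candidate routes:
2 → 8 → 5 → 6 → 1 → 4: 25+12+21+20+6 = 84
2 → 8 → 6 → 1 → 4: 25+7+20+6 = 58
The minimum is 58 via 2 → 8 → 6 → 1 → 4.
So from 2 the first move is to 8.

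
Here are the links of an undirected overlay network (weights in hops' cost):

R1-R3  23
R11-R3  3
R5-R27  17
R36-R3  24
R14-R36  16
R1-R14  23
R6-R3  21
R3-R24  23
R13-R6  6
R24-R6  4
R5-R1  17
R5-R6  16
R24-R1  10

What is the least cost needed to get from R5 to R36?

Settle nodes by increasing distance from R5:
R5: 0
R6: 16  (via R5)
R27: 17  (via R5)
R1: 17  (via R5)
R24: 20  (via R6)
R13: 22  (via R6)
R3: 37  (via R6)
R11: 40  (via R3)
R14: 40  (via R1)
R36: 56  (via R14)
Shortest route: R5–R1–R14–R36 = 56 hops' cost.

56 hops' cost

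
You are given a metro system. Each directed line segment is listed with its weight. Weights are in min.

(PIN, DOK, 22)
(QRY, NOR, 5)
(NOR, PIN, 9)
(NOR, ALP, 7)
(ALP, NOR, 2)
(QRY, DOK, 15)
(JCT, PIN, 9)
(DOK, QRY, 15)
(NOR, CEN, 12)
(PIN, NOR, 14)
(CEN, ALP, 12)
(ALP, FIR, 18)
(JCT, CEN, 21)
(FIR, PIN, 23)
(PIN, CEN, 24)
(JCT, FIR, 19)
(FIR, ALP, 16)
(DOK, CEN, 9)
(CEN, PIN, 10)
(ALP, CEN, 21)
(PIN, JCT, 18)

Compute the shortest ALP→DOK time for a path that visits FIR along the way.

Best ALP to FIR: ALP → FIR costing 18
Shortest FIR→DOK: FIR → PIN → DOK = 45
Total via FIR: 18 + 45 = 63 min.

63 min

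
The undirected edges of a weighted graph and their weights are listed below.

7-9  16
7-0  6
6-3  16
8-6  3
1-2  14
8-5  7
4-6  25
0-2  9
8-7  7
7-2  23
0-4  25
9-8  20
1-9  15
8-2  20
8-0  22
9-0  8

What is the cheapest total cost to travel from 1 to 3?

53

Running Dijkstra from 1:
1: 0
2: 14  (via 1)
9: 15  (via 1)
0: 23  (via 2)
7: 29  (via 0)
8: 34  (via 2)
6: 37  (via 8)
5: 41  (via 8)
4: 48  (via 0)
3: 53  (via 6)
Shortest route: 1 → 2 → 8 → 6 → 3 = 53.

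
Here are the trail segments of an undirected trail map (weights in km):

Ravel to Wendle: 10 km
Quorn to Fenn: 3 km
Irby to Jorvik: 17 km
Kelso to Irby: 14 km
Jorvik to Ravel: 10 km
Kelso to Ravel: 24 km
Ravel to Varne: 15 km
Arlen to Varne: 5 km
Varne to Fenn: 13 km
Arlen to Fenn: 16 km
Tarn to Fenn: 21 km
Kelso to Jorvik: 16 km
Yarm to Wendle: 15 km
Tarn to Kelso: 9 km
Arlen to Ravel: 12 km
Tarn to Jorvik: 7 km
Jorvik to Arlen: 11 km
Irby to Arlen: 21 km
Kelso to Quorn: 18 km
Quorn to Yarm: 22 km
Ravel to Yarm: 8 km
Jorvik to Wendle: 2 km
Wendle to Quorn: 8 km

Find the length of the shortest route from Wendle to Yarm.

15 km

Settle nodes by increasing distance from Wendle:
Wendle: 0
Jorvik: 2  (via Wendle)
Quorn: 8  (via Wendle)
Tarn: 9  (via Jorvik)
Ravel: 10  (via Wendle)
Fenn: 11  (via Quorn)
Arlen: 13  (via Jorvik)
Yarm: 15  (via Wendle)
Shortest route: Wendle → Yarm = 15 km.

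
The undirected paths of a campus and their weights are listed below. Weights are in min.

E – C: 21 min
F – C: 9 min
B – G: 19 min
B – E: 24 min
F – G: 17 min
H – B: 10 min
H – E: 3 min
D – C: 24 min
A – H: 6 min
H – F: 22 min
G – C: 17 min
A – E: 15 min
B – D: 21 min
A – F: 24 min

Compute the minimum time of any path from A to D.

Enumerating some paths:
A → H → B → D: 6+10+21 = 37
A → H → E → C → D: 6+3+21+24 = 54
A → E → H → B → D: 15+3+10+21 = 49
Cheapest is A → H → B → D at 37 min.

37 min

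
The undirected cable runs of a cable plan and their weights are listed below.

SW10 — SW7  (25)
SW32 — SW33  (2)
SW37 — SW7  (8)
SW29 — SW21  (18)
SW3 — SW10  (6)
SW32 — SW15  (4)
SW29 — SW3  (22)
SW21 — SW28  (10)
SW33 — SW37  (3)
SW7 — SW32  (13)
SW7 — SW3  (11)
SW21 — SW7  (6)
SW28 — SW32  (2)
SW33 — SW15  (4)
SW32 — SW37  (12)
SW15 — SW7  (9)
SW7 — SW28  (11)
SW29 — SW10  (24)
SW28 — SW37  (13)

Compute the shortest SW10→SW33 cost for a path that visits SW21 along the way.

37

Shortest SW10→SW21: SW10 → SW3 → SW7 → SW21 = 23
Shortest SW21→SW33: SW21 → SW28 → SW32 → SW33 = 14
Total via SW21: 23 + 14 = 37.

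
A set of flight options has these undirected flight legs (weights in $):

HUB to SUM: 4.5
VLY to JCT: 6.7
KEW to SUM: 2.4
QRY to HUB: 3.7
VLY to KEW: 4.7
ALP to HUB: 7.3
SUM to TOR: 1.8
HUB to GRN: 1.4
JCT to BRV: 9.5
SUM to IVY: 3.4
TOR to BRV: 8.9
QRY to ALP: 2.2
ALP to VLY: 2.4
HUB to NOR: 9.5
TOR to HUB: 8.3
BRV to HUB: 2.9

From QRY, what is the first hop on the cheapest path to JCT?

Enumerating some paths:
QRY → HUB → BRV → JCT: 3.7+2.9+9.5 = 16.1
QRY → ALP → VLY → JCT: 2.2+2.4+6.7 = 11.3
The minimum is $11.3 via QRY → ALP → VLY → JCT.
So from QRY the first move is to ALP.

ALP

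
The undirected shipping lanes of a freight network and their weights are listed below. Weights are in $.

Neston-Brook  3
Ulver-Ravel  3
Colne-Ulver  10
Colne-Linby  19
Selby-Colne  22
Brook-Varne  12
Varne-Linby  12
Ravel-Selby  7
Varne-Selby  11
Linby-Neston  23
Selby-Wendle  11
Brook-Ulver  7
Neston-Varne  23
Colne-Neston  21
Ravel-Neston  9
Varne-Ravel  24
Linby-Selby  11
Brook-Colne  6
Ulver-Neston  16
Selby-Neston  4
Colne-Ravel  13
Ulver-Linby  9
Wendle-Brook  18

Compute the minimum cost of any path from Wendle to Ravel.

$18

Candidate routes:
Wendle–Selby–Neston–Ravel: 11+4+9 = 24
Wendle–Selby–Ravel: 11+7 = 18
Wendle–Selby–Neston–Brook–Ulver–Ravel: 11+4+3+7+3 = 28
Cheapest is Wendle–Selby–Ravel at $18.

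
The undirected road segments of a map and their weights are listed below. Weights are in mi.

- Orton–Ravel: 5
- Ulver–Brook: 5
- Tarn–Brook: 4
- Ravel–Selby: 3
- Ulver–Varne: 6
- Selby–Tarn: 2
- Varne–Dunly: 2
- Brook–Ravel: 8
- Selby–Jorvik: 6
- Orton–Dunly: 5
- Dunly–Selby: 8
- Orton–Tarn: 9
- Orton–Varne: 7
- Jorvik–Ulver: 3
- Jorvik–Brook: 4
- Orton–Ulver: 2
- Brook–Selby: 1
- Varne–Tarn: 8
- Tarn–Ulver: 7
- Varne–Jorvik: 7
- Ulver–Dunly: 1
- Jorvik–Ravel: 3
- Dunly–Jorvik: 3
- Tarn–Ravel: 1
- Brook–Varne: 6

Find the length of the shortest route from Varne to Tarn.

8 mi

Enumerating some paths:
Varne → Tarn: 8 = 8
Varne → Brook → Selby → Tarn: 6+1+2 = 9
The minimum is 8 mi via Varne → Tarn.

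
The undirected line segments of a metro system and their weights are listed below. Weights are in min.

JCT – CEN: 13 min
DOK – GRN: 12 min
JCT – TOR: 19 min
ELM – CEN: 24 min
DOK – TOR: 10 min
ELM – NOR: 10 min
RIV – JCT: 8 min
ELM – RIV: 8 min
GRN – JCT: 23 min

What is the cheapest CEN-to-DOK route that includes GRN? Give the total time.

48 min

Shortest CEN→GRN: CEN–JCT–GRN = 36
Best GRN to DOK: GRN–DOK costing 12
Total via GRN: 36 + 12 = 48 min.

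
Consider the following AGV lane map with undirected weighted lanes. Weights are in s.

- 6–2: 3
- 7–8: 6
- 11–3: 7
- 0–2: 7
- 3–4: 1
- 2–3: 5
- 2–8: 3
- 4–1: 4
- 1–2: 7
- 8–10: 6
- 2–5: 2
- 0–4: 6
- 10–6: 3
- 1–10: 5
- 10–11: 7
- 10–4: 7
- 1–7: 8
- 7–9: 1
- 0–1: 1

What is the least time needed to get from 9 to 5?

Shortest distances from 9:
9: 0
7: 1  (via 9)
8: 7  (via 7)
1: 9  (via 7)
0: 10  (via 1)
2: 10  (via 8)
5: 12  (via 2)
Shortest route: 9 → 7 → 8 → 2 → 5 = 12 s.

12 s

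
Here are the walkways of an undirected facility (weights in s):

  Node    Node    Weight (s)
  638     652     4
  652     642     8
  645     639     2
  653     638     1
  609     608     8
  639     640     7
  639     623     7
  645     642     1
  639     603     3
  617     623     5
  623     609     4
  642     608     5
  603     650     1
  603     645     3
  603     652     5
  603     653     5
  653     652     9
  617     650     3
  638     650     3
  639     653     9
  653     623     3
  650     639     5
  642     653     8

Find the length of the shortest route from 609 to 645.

Compare a few routes:
609–608–642–645: 8+5+1 = 14
609–623–639–645: 4+7+2 = 13
609–623–653–638–650–603–645: 4+3+1+3+1+3 = 15
609–623–653–603–645: 4+3+5+3 = 15
The minimum is 13 s via 609–623–639–645.

13 s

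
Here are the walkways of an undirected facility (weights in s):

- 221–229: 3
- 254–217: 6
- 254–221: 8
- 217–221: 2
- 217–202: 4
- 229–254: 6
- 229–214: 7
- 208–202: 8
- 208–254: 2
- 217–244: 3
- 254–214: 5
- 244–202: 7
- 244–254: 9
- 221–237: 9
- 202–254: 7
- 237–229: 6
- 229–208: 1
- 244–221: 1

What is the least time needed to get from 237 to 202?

15 s

Running Dijkstra from 237:
237: 0
229: 6  (via 237)
208: 7  (via 229)
254: 9  (via 208)
221: 9  (via 237)
244: 10  (via 221)
217: 11  (via 221)
214: 13  (via 229)
202: 15  (via 208)
Shortest route: 237 → 229 → 208 → 202 = 15 s.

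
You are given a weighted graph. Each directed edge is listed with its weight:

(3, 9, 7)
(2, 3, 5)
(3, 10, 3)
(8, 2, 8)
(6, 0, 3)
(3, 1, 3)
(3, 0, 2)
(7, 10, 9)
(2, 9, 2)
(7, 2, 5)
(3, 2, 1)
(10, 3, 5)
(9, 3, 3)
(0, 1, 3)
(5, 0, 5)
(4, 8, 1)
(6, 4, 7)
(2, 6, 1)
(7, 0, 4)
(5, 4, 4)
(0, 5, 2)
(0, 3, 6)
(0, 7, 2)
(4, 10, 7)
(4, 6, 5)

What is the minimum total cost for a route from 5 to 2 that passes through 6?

19

Shortest 5→6: 5 → 4 → 6 = 9
Best 6 to 2: 6 → 0 → 7 → 2 costing 10
Total via 6: 9 + 10 = 19.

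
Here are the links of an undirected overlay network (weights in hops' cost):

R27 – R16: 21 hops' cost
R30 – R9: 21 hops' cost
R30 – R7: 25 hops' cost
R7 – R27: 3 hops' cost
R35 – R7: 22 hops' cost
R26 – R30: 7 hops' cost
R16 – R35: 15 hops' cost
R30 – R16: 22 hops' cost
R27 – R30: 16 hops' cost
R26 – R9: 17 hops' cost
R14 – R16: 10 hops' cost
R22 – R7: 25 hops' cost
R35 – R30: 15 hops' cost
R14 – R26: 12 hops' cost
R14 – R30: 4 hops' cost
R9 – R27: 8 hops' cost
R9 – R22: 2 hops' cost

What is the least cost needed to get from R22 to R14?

Settle nodes by increasing distance from R22:
R22: 0
R9: 2  (via R22)
R27: 10  (via R9)
R7: 13  (via R27)
R26: 19  (via R9)
R30: 23  (via R9)
R14: 27  (via R30)
Shortest route: R22–R9–R30–R14 = 27 hops' cost.

27 hops' cost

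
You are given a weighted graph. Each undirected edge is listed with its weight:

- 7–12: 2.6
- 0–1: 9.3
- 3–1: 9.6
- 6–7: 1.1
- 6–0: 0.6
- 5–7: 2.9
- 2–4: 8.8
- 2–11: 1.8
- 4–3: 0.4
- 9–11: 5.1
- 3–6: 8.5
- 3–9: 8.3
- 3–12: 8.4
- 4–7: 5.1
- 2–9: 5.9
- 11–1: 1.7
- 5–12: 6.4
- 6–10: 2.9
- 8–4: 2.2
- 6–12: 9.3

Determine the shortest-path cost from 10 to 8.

Enumerating some paths:
10 → 6 → 7 → 4 → 8: 2.9+1.1+5.1+2.2 = 11.3
10 → 6 → 3 → 4 → 8: 2.9+8.5+0.4+2.2 = 14
Cheapest is 10 → 6 → 7 → 4 → 8 at 11.3.

11.3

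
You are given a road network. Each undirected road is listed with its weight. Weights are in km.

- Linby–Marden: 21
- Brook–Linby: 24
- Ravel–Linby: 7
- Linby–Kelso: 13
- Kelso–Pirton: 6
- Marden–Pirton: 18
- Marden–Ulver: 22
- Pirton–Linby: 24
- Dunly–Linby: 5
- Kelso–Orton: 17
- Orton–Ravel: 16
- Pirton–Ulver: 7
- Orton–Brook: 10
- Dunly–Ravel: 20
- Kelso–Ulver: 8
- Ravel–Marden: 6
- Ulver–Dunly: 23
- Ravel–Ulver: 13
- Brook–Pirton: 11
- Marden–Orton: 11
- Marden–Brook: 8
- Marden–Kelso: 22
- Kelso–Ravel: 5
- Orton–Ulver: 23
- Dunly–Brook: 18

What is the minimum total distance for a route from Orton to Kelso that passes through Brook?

Best Orton to Brook: Orton → Brook costing 10
Best Brook to Kelso: Brook → Pirton → Kelso costing 17
Total via Brook: 10 + 17 = 27 km.

27 km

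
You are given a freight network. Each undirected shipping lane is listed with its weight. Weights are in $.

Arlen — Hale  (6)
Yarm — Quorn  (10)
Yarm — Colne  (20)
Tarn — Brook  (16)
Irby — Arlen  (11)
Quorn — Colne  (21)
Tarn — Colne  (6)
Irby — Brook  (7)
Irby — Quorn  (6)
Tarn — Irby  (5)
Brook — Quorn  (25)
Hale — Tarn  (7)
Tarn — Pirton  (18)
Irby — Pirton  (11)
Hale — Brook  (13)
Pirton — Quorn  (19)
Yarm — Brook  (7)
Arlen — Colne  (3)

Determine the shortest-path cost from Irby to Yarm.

$14

Running Dijkstra from Irby:
Irby: 0
Tarn: 5  (via Irby)
Quorn: 6  (via Irby)
Brook: 7  (via Irby)
Pirton: 11  (via Irby)
Arlen: 11  (via Irby)
Colne: 11  (via Tarn)
Hale: 12  (via Tarn)
Yarm: 14  (via Brook)
Shortest route: Irby → Brook → Yarm = $14.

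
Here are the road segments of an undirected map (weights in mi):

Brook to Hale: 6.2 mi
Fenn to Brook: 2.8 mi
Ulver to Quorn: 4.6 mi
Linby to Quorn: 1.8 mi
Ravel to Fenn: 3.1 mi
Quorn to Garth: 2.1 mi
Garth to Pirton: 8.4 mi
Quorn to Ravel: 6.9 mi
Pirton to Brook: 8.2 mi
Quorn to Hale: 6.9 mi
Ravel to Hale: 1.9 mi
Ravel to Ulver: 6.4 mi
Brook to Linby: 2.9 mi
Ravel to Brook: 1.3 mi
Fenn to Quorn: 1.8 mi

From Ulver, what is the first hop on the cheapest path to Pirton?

Quorn

Compare a few routes:
Ulver → Quorn → Fenn → Brook → Pirton: 4.6+1.8+2.8+8.2 = 17.4
Ulver → Quorn → Linby → Brook → Pirton: 4.6+1.8+2.9+8.2 = 17.5
Ulver → Quorn → Garth → Pirton: 4.6+2.1+8.4 = 15.1
Ulver → Ravel → Brook → Pirton: 6.4+1.3+8.2 = 15.9
Cheapest is Ulver → Quorn → Garth → Pirton at 15.1 mi.
So from Ulver the first move is to Quorn.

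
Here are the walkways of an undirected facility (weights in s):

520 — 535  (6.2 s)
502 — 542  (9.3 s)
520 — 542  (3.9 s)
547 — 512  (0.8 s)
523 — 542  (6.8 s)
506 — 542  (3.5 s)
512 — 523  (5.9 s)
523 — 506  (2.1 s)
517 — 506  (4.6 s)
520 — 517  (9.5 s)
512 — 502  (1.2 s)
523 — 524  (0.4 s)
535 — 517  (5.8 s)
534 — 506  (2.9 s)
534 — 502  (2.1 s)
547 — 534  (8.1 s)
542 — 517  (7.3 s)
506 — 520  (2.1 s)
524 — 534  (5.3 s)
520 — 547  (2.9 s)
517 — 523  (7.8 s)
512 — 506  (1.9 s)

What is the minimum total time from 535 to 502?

Shortest distances from 535:
535: 0
517: 5.8  (via 535)
520: 6.2  (via 535)
506: 8.3  (via 520)
547: 9.1  (via 520)
512: 9.9  (via 547)
542: 10.1  (via 520)
523: 10.4  (via 506)
524: 10.8  (via 523)
502: 11.1  (via 512)
Shortest route: 535–520–547–512–502 = 11.1 s.

11.1 s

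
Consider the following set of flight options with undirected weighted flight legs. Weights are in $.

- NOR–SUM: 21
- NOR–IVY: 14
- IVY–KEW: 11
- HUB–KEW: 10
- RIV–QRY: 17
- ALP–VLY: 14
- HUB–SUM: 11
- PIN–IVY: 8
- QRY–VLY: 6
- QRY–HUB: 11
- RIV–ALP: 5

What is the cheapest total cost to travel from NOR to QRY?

$43

Candidate routes:
NOR - SUM - HUB - QRY: 21+11+11 = 43
NOR - IVY - KEW - HUB - QRY: 14+11+10+11 = 46
Cheapest is NOR - SUM - HUB - QRY at $43.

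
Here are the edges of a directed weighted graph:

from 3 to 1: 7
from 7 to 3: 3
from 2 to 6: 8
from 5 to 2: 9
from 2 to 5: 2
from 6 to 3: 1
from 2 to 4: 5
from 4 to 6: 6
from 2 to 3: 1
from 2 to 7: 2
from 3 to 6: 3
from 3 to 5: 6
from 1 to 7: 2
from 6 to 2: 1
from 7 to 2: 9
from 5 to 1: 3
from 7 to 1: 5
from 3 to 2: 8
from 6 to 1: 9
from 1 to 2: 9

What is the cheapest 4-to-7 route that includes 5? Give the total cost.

Shortest 4→5: 4 → 6 → 2 → 5 = 9
Best 5 to 7: 5 → 1 → 7 costing 5
Total via 5: 9 + 5 = 14.

14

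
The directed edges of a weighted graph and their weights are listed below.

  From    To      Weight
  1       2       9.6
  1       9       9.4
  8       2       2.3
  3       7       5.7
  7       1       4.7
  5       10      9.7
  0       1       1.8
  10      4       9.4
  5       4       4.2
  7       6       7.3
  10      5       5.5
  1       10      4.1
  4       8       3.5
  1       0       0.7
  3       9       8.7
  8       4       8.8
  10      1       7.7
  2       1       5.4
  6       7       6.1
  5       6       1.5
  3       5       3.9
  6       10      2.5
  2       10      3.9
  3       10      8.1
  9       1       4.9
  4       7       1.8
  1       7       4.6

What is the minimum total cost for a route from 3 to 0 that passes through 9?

Best 3 to 9: 3 → 9 costing 8.7
Shortest 9→0: 9 → 1 → 0 = 5.6
Total via 9: 8.7 + 5.6 = 14.3.

14.3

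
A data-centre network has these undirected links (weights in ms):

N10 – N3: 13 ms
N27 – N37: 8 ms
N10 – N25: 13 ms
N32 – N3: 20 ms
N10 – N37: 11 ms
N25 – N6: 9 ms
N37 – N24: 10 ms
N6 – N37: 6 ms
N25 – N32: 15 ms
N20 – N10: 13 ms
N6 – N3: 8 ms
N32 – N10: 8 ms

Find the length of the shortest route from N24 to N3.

24 ms

Running Dijkstra from N24:
N24: 0
N37: 10  (via N24)
N6: 16  (via N37)
N27: 18  (via N37)
N10: 21  (via N37)
N3: 24  (via N6)
Shortest route: N24 → N37 → N6 → N3 = 24 ms.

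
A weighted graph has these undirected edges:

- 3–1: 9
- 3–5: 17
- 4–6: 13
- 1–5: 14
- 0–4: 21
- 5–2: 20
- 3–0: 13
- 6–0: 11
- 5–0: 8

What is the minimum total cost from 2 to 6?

39

Running Dijkstra from 2:
2: 0
5: 20  (via 2)
0: 28  (via 5)
1: 34  (via 5)
3: 37  (via 5)
6: 39  (via 0)
Shortest route: 2 → 5 → 0 → 6 = 39.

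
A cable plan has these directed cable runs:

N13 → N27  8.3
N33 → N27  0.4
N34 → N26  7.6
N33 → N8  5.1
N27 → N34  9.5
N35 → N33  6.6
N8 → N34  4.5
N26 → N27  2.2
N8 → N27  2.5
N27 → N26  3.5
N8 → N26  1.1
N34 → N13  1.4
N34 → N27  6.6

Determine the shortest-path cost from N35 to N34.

16.2

Settle nodes by increasing distance from N35:
N35: 0
N33: 6.6  (via N35)
N27: 7  (via N33)
N26: 10.5  (via N27)
N8: 11.7  (via N33)
N34: 16.2  (via N8)
Shortest route: N35 → N33 → N8 → N34 = 16.2.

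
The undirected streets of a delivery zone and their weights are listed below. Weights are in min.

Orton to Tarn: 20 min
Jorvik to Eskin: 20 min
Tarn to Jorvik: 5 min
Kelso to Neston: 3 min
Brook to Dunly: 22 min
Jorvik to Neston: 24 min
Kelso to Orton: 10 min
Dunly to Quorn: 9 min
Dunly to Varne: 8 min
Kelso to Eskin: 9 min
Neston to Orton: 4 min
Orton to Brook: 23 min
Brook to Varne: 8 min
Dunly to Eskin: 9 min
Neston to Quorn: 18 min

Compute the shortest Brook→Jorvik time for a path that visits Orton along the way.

48 min

Shortest Brook→Orton: Brook → Orton = 23
Shortest Orton→Jorvik: Orton → Tarn → Jorvik = 25
Total via Orton: 23 + 25 = 48 min.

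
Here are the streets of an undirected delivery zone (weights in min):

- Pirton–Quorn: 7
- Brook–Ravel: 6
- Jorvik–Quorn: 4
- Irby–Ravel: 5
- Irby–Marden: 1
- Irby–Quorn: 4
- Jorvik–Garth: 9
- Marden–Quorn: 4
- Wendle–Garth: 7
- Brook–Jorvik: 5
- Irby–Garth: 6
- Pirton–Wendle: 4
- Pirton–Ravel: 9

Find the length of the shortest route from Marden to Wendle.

14 min

Compare a few routes:
Marden - Irby - Quorn - Pirton - Wendle: 1+4+7+4 = 16
Marden - Quorn - Pirton - Wendle: 4+7+4 = 15
Marden - Irby - Garth - Wendle: 1+6+7 = 14
Cheapest is Marden - Irby - Garth - Wendle at 14 min.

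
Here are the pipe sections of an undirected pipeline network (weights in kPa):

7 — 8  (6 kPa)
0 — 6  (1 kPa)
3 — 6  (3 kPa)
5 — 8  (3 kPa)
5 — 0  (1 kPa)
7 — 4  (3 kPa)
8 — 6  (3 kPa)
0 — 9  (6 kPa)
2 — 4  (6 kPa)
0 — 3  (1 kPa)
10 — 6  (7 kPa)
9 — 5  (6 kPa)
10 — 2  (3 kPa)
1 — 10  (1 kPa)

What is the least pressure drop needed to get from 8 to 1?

Compare a few routes:
8 → 5 → 0 → 6 → 10 → 1: 3+1+1+7+1 = 13
8 → 6 → 10 → 1: 3+7+1 = 11
8 → 5 → 0 → 3 → 6 → 10 → 1: 3+1+1+3+7+1 = 16
8 → 7 → 4 → 2 → 10 → 1: 6+3+6+3+1 = 19
Cheapest is 8 → 6 → 10 → 1 at 11 kPa.

11 kPa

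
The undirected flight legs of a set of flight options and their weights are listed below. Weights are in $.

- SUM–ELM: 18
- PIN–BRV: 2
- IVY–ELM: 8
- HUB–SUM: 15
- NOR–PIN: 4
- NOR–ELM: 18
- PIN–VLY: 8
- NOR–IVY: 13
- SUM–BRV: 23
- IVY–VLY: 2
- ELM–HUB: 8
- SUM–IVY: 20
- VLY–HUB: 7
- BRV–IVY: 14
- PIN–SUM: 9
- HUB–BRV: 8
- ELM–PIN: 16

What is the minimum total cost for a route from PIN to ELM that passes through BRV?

$18

Best PIN to BRV: PIN–BRV costing 2
Best BRV to ELM: BRV–HUB–ELM costing 16
Total via BRV: 2 + 16 = $18.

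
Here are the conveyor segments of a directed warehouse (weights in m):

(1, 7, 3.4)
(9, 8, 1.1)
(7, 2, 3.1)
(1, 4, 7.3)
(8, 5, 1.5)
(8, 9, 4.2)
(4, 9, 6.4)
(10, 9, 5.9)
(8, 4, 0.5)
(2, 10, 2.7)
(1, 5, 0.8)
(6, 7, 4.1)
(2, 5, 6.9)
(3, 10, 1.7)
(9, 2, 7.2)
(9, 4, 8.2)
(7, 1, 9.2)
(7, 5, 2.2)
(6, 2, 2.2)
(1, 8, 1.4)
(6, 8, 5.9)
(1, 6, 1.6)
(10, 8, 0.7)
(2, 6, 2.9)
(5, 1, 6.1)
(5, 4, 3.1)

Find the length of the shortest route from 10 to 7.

Running Dijkstra from 10:
10: 0
8: 0.7  (via 10)
4: 1.2  (via 8)
5: 2.2  (via 8)
9: 4.9  (via 8)
1: 8.3  (via 5)
6: 9.9  (via 1)
7: 11.7  (via 1)
Shortest route: 10 → 8 → 5 → 1 → 7 = 11.7 m.

11.7 m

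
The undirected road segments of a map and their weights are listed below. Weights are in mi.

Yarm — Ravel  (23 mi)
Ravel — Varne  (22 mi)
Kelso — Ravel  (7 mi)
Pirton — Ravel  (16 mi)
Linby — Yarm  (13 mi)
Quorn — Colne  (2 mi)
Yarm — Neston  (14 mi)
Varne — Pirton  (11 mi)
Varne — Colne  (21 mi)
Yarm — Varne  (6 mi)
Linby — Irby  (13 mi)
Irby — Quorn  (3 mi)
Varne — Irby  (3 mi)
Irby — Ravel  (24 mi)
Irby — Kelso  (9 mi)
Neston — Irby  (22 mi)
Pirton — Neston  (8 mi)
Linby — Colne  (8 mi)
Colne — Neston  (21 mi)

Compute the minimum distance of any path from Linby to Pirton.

27 mi

Shortest distances from Linby:
Linby: 0
Colne: 8  (via Linby)
Quorn: 10  (via Colne)
Irby: 13  (via Linby)
Yarm: 13  (via Linby)
Varne: 16  (via Irby)
Kelso: 22  (via Irby)
Pirton: 27  (via Varne)
Shortest route: Linby–Irby–Varne–Pirton = 27 mi.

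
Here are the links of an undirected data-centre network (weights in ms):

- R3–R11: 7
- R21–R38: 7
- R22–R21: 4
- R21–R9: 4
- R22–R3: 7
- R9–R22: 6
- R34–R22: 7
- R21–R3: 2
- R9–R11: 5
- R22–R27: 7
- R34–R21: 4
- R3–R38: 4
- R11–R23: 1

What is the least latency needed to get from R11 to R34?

Running Dijkstra from R11:
R11: 0
R23: 1  (via R11)
R9: 5  (via R11)
R3: 7  (via R11)
R21: 9  (via R9)
R22: 11  (via R9)
R38: 11  (via R3)
R34: 13  (via R21)
Shortest route: R11–R9–R21–R34 = 13 ms.

13 ms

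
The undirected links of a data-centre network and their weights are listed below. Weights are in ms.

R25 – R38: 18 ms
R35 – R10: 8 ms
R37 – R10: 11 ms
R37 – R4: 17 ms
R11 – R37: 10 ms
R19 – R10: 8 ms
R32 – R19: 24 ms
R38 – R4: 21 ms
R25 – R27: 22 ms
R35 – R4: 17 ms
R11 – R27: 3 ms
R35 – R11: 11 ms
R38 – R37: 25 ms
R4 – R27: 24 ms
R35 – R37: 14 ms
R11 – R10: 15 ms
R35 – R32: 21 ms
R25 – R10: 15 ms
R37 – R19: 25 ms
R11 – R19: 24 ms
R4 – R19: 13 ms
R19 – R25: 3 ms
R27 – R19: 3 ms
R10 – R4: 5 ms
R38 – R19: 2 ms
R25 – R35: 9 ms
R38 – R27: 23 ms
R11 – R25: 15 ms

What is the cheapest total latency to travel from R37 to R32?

Running Dijkstra from R37:
R37: 0
R11: 10  (via R37)
R10: 11  (via R37)
R27: 13  (via R11)
R35: 14  (via R37)
R4: 16  (via R10)
R19: 16  (via R27)
R38: 18  (via R19)
R25: 19  (via R19)
R32: 35  (via R35)
Shortest route: R37–R35–R32 = 35 ms.

35 ms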